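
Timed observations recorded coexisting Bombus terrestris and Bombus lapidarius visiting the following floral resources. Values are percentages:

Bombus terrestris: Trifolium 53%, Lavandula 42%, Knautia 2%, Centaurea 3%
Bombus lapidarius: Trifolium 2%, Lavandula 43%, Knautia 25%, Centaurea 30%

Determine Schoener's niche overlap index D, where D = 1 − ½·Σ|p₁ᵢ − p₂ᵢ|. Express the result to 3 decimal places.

Convert percentages to proportions (divide by 100).
Σ|p₁ᵢ − p₂ᵢ| = 0.51 + 0.01 + 0.23 + 0.27 = 1.02
D = 1 − ½ × 1.02 = 1 − 0.510 = 0.49000

0.490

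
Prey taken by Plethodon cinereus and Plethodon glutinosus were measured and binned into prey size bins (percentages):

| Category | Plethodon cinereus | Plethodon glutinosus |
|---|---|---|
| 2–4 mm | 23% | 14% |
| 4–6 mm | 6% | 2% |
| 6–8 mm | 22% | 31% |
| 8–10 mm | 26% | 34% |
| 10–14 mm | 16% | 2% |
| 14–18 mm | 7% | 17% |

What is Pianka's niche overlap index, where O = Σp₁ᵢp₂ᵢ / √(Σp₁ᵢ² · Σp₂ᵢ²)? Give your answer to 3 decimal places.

0.891

Convert percentages to proportions (divide by 100).
Σ p₁ᵢp₂ᵢ = 0.0322 + 0.0012 + 0.0682 + 0.0884 + 0.0032 + 0.0119 = 0.2051
Σp_1ᵢ² = 0.23² + 0.06² + 0.22² + 0.26² + 0.16² + 0.07² = 0.0529 + 0.0036 + 0.0484 + 0.0676 + 0.0256 + 0.0049 = 0.2030
Σp_2ᵢ² = 0.14² + 0.02² + 0.31² + 0.34² + 0.02² + 0.17² = 0.0196 + 0.0004 + 0.0961 + 0.1156 + 0.0004 + 0.0289 = 0.2610
O = 0.2051 / √(0.2030 × 0.2610) = 0.2051 / 0.230180 = 0.89104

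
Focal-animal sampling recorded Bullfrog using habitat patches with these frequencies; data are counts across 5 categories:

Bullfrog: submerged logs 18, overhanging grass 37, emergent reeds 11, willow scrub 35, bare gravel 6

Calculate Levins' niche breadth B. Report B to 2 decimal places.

Proportions for Bullfrog (n=107): 18/107=0.1682, 37/107=0.3458, 11/107=0.1028, 35/107=0.3271, 6/107=0.0561
Σpᵢ² = 0.1682² + 0.3458² + 0.1028² + 0.3271² + 0.0561² = 0.028291 + 0.119578 + 0.010568 + 0.106994 + 0.003147 = 0.268578
B = 1 / 0.268578 = 3.7233

3.72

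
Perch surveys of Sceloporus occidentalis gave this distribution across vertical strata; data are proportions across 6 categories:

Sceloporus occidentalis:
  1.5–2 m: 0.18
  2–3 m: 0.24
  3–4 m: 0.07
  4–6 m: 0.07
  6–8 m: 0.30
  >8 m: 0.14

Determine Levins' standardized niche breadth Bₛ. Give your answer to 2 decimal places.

0.76

Σpᵢ² = 0.18² + 0.24² + 0.07² + 0.07² + 0.30² + 0.14² = 0.0324 + 0.0576 + 0.0049 + 0.0049 + 0.0900 + 0.0196 = 0.2094
B = 1 / 0.2094 = 4.7755
Bₛ = (B − 1)/(n − 1) = (4.7755 − 1)/(6 − 1) = 3.7755/5 = 0.7551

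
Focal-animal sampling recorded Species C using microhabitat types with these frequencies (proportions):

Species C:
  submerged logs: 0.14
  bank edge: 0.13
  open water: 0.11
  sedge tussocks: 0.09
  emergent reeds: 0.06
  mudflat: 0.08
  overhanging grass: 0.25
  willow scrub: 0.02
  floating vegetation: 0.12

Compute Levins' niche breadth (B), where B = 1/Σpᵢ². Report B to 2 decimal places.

6.94

Σpᵢ² = 0.14² + 0.13² + 0.11² + 0.09² + 0.06² + 0.08² + 0.25² + 0.02² + 0.12² = 0.0196 + 0.0169 + 0.0121 + 0.0081 + 0.0036 + 0.0064 + 0.0625 + 0.0004 + 0.0144 = 0.1440
B = 1 / 0.1440 = 6.9444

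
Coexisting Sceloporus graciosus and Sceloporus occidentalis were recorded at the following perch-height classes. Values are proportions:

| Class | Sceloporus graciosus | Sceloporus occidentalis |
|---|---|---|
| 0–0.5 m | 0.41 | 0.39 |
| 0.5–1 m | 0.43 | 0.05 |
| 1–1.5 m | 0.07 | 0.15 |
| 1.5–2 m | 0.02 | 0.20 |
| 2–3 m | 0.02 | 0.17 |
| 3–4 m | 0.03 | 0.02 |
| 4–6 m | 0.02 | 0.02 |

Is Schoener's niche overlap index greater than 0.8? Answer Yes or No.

No

Σ|p₁ᵢ − p₂ᵢ| = 0.02 + 0.38 + 0.08 + 0.18 + 0.15 + 0.01 + 0.00 = 0.82
D = 1 − ½ × 0.82 = 1 − 0.410 = 0.5900
D = 0.5900 < 0.8 → No.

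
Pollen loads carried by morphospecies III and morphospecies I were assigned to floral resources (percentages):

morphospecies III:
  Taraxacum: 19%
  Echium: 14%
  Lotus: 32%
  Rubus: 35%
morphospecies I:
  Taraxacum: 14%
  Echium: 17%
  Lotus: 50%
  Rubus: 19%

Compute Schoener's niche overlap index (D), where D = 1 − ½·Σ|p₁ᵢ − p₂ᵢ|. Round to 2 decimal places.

Convert percentages to proportions (divide by 100).
Σ|p₁ᵢ − p₂ᵢ| = 0.05 + 0.03 + 0.18 + 0.16 = 0.42
D = 1 − ½ × 0.42 = 1 − 0.210 = 0.7900

0.79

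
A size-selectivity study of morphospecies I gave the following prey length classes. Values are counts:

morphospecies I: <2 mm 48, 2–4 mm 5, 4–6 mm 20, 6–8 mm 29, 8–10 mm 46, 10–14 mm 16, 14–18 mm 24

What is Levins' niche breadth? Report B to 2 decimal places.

Proportions for morphospecies I (n=188): 48/188=0.2553, 5/188=0.0266, 20/188=0.1064, 29/188=0.1543, 46/188=0.2447, 16/188=0.0851, 24/188=0.1277
Σpᵢ² = 0.2553² + 0.0266² + 0.1064² + 0.1543² + 0.2447² + 0.0851² + 0.1277² = 0.065178 + 0.000708 + 0.011321 + 0.023808 + 0.059878 + 0.007242 + 0.016307 = 0.184442
B = 1 / 0.184442 = 5.4218

5.42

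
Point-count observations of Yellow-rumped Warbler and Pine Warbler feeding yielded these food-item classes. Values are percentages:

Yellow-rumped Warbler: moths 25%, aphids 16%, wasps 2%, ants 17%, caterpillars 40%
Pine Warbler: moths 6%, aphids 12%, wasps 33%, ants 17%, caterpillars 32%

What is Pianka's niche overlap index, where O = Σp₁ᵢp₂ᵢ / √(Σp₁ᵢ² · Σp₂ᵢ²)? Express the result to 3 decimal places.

Convert percentages to proportions (divide by 100).
Σ p₁ᵢp₂ᵢ = 0.0150 + 0.0192 + 0.0066 + 0.0289 + 0.1280 = 0.1977
Σp_1ᵢ² = 0.25² + 0.16² + 0.02² + 0.17² + 0.40² = 0.0625 + 0.0256 + 0.0004 + 0.0289 + 0.1600 = 0.2774
Σp_2ᵢ² = 0.06² + 0.12² + 0.33² + 0.17² + 0.32² = 0.0036 + 0.0144 + 0.1089 + 0.0289 + 0.1024 = 0.2582
O = 0.1977 / √(0.2774 × 0.2582) = 0.1977 / 0.267628 = 0.73871

0.739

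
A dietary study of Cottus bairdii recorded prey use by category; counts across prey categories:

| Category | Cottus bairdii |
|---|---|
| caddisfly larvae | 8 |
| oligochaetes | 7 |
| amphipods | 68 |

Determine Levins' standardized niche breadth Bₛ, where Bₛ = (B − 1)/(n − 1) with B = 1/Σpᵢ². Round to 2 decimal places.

0.23

Proportions for Cottus bairdii (n=83): 8/83=0.0964, 7/83=0.0843, 68/83=0.8193
Σpᵢ² = 0.0964² + 0.0843² + 0.8193² = 0.009293 + 0.007106 + 0.671252 = 0.687651
B = 1 / 0.687651 = 1.4542
Bₛ = (B − 1)/(n − 1) = (1.4542 − 1)/(3 − 1) = 0.4542/2 = 0.2271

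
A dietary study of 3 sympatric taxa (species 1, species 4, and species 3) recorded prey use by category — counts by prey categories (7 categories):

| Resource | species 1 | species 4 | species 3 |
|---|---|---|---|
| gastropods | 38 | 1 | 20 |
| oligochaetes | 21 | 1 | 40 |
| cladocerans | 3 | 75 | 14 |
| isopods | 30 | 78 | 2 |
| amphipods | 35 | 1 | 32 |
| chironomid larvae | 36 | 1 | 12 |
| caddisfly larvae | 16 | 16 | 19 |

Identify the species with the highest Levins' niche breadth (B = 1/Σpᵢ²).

Proportions for species 1 (n=179): 38/179=0.2123, 21/179=0.1173, 3/179=0.0168, 30/179=0.1676, 35/179=0.1955, 36/179=0.2011, 16/179=0.0894
Proportions for species 4 (n=173): 1/173=0.0058, 1/173=0.0058, 75/173=0.4335, 78/173=0.4509, 1/173=0.0058, 1/173=0.0058, 16/173=0.0925
Proportions for species 3 (n=139): 20/139=0.1439, 40/139=0.2878, 14/139=0.1007, 2/139=0.0144, 32/139=0.2302, 12/139=0.0863, 19/139=0.1367
Σp_1ᵢ² = 0.2123² + 0.1173² + 0.0168² + 0.1676² + 0.1955² + 0.2011² + 0.0894² = 0.045071 + 0.013759 + 0.000282 + 0.028090 + 0.038220 + 0.040441 + 0.007992 = 0.173855
B_1 = 1 / 0.173855 = 5.7519
Σp_4ᵢ² = 0.0058² + 0.0058² + 0.4335² + 0.4509² + 0.0058² + 0.0058² + 0.0925² = 0.000034 + 0.000034 + 0.187922 + 0.203311 + 0.000034 + 0.000034 + 0.008556 = 0.399925
B_4 = 1 / 0.399925 = 2.5005
Σp_3ᵢ² = 0.1439² + 0.2878² + 0.1007² + 0.0144² + 0.2302² + 0.0863² + 0.1367² = 0.020707 + 0.082829 + 0.010140 + 0.000207 + 0.052992 + 0.007448 + 0.018687 = 0.193010
B_3 = 1 / 0.193010 = 5.1811
Highest B → broadest niche (most generalist): species 1 (B = 5.75).

species 1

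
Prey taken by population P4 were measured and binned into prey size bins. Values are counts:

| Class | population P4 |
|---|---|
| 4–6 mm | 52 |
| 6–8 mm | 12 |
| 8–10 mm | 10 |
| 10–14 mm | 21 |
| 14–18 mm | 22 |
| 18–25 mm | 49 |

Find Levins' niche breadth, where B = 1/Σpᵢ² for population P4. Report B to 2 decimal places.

4.39

Proportions for population P4 (n=166): 52/166=0.3133, 12/166=0.0723, 10/166=0.0602, 21/166=0.1265, 22/166=0.1325, 49/166=0.2952
Σpᵢ² = 0.3133² + 0.0723² + 0.0602² + 0.1265² + 0.1325² + 0.2952² = 0.098157 + 0.005227 + 0.003624 + 0.016002 + 0.017556 + 0.087143 = 0.227709
B = 1 / 0.227709 = 4.3916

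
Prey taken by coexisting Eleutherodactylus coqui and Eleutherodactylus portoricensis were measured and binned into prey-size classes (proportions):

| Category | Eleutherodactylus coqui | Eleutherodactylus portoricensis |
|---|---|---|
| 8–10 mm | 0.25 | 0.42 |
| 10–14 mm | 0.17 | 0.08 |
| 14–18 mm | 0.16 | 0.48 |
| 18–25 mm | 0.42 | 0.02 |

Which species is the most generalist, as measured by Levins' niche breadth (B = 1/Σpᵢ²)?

Eleutherodactylus coqui

Σp_coquᵢ² = 0.25² + 0.17² + 0.16² + 0.42² = 0.0625 + 0.0289 + 0.0256 + 0.1764 = 0.2934
B_coqu = 1 / 0.2934 = 3.4083
Σp_portᵢ² = 0.42² + 0.08² + 0.48² + 0.02² = 0.1764 + 0.0064 + 0.2304 + 0.0004 = 0.4136
B_port = 1 / 0.4136 = 2.4178
Highest B → broadest niche (most generalist): Eleutherodactylus coqui (B = 3.41).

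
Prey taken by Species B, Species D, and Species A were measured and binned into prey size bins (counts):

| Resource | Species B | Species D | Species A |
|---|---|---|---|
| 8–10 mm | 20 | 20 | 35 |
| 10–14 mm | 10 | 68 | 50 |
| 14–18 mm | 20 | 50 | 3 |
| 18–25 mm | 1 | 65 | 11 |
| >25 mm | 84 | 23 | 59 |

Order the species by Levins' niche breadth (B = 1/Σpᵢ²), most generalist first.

Proportions for Species B (n=135): 20/135=0.1481, 10/135=0.0741, 20/135=0.1481, 1/135=0.0074, 84/135=0.6222
Proportions for Species D (n=226): 20/226=0.0885, 68/226=0.3009, 50/226=0.2212, 65/226=0.2876, 23/226=0.1018
Proportions for Species A (n=158): 35/158=0.2215, 50/158=0.3165, 3/158=0.0190, 11/158=0.0696, 59/158=0.3734
Σp_Bᵢ² = 0.1481² + 0.0741² + 0.1481² + 0.0074² + 0.6222² = 0.021934 + 0.005491 + 0.021934 + 0.000055 + 0.387133 = 0.436547
B_B = 1 / 0.436547 = 2.2907
Σp_Dᵢ² = 0.0885² + 0.3009² + 0.2212² + 0.2876² + 0.1018² = 0.007832 + 0.090541 + 0.048929 + 0.082714 + 0.010363 = 0.240379
B_D = 1 / 0.240379 = 4.1601
Σp_Aᵢ² = 0.2215² + 0.3165² + 0.0190² + 0.0696² + 0.3734² = 0.049062 + 0.100172 + 0.000361 + 0.004844 + 0.139428 = 0.293867
B_A = 1 / 0.293867 = 3.4029
Ranking by B (broadest → narrowest): Species D (4.16) > Species A (3.40) > Species B (2.29)

Species D > Species A > Species B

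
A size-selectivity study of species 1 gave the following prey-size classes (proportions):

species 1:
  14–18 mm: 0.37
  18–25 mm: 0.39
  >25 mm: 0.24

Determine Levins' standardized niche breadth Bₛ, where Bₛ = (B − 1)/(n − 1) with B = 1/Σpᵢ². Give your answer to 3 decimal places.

Σpᵢ² = 0.37² + 0.39² + 0.24² = 0.1369 + 0.1521 + 0.0576 = 0.3466
B = 1 / 0.3466 = 2.88517
Bₛ = (B − 1)/(n − 1) = (2.88517 − 1)/(3 − 1) = 1.88517/2 = 0.94259

0.943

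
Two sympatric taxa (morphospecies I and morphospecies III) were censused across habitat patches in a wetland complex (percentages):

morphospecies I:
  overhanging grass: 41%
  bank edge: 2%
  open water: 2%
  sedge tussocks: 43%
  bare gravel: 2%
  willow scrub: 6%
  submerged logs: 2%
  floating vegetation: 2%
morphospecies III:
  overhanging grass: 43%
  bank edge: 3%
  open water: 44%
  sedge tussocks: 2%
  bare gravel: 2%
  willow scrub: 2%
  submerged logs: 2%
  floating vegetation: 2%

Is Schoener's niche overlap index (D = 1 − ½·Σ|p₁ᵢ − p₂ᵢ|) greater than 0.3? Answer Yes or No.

Convert percentages to proportions (divide by 100).
Σ|p₁ᵢ − p₂ᵢ| = 0.02 + 0.01 + 0.42 + 0.41 + 0.00 + 0.04 + 0.00 + 0.00 = 0.90
D = 1 − ½ × 0.90 = 1 − 0.450 = 0.5500
D = 0.5500 > 0.3 → Yes.

Yes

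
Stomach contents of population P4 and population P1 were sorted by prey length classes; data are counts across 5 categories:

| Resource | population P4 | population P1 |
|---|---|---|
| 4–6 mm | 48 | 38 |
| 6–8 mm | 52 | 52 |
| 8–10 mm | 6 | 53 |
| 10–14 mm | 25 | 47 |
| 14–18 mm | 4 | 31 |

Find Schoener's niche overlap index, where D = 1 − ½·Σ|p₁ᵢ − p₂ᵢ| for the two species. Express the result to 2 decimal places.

Proportions for population P4 (n=135): 48/135=0.3556, 52/135=0.3852, 6/135=0.0444, 25/135=0.1852, 4/135=0.0296
Proportions for population P1 (n=221): 38/221=0.1719, 52/221=0.2353, 53/221=0.2398, 47/221=0.2127, 31/221=0.1403
Σ|p₁ᵢ − p₂ᵢ| = 0.1837 + 0.1499 + 0.1954 + 0.0275 + 0.1107 = 0.6672
D = 1 − ½ × 0.6672 = 1 − 0.33360 = 0.66640

0.67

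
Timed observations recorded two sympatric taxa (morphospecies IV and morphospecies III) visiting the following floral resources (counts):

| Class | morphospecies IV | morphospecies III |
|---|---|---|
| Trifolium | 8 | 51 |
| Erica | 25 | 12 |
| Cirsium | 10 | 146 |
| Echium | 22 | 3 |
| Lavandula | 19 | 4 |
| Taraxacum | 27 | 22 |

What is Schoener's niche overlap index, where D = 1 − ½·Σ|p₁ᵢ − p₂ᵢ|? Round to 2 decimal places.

Proportions for morphospecies IV (n=111): 8/111=0.0721, 25/111=0.2252, 10/111=0.0901, 22/111=0.1982, 19/111=0.1712, 27/111=0.2432
Proportions for morphospecies III (n=238): 51/238=0.2143, 12/238=0.0504, 146/238=0.6134, 3/238=0.0126, 4/238=0.0168, 22/238=0.0924
Σ|p₁ᵢ − p₂ᵢ| = 0.1422 + 0.1748 + 0.5233 + 0.1856 + 0.1544 + 0.1508 = 1.3311
D = 1 − ½ × 1.3311 = 1 − 0.66555 = 0.33445

0.33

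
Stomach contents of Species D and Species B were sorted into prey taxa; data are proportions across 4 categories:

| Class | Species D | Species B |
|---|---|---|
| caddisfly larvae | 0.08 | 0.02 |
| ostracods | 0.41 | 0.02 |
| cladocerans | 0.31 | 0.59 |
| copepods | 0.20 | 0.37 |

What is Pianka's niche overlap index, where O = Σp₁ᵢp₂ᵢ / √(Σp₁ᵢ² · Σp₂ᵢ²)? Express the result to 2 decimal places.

0.69

Σ p₁ᵢp₂ᵢ = 0.0016 + 0.0082 + 0.1829 + 0.0740 = 0.2667
Σp_1ᵢ² = 0.08² + 0.41² + 0.31² + 0.20² = 0.0064 + 0.1681 + 0.0961 + 0.0400 = 0.3106
Σp_2ᵢ² = 0.02² + 0.02² + 0.59² + 0.37² = 0.0004 + 0.0004 + 0.3481 + 0.1369 = 0.4858
O = 0.2667 / √(0.3106 × 0.4858) = 0.2667 / 0.38844 = 0.6866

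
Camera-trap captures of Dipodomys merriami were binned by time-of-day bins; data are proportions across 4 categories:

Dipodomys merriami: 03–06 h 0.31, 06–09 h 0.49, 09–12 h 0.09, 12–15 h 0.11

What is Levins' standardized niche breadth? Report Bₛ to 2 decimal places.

0.60

Σpᵢ² = 0.31² + 0.49² + 0.09² + 0.11² = 0.0961 + 0.2401 + 0.0081 + 0.0121 = 0.3564
B = 1 / 0.3564 = 2.8058
Bₛ = (B − 1)/(n − 1) = (2.8058 − 1)/(4 − 1) = 1.8058/3 = 0.6019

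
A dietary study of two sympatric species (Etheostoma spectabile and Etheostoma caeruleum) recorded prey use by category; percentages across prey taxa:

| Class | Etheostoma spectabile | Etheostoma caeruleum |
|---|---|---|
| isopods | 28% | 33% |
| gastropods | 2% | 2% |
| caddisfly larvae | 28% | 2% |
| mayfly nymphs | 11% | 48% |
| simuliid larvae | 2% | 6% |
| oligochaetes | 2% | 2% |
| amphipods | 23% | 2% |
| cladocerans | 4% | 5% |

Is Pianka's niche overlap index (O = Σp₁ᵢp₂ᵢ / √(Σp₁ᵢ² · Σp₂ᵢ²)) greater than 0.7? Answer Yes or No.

No

Convert percentages to proportions (divide by 100).
Σ p₁ᵢp₂ᵢ = 0.0924 + 0.0004 + 0.0056 + 0.0528 + 0.0012 + 0.0004 + 0.0046 + 0.0020 = 0.1594
Σp_1ᵢ² = 0.28² + 0.02² + 0.28² + 0.11² + 0.02² + 0.02² + 0.23² + 0.04² = 0.0784 + 0.0004 + 0.0784 + 0.0121 + 0.0004 + 0.0004 + 0.0529 + 0.0016 = 0.2246
Σp_2ᵢ² = 0.33² + 0.02² + 0.02² + 0.48² + 0.06² + 0.02² + 0.02² + 0.05² = 0.1089 + 0.0004 + 0.0004 + 0.2304 + 0.0036 + 0.0004 + 0.0004 + 0.0025 = 0.3470
O = 0.1594 / √(0.2246 × 0.3470) = 0.1594 / 0.27917 = 0.5710
O = 0.5710 < 0.7 → No.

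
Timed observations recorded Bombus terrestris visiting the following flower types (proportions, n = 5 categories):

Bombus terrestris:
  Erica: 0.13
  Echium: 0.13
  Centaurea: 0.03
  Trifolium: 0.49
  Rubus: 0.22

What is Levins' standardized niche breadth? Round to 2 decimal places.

0.52

Σpᵢ² = 0.13² + 0.13² + 0.03² + 0.49² + 0.22² = 0.0169 + 0.0169 + 0.0009 + 0.2401 + 0.0484 = 0.3232
B = 1 / 0.3232 = 3.0941
Bₛ = (B − 1)/(n − 1) = (3.0941 − 1)/(5 − 1) = 2.0941/4 = 0.5235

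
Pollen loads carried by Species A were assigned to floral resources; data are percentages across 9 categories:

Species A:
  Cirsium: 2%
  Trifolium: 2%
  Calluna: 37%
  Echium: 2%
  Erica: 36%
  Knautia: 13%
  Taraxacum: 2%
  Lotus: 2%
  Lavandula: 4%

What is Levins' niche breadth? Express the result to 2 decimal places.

3.48

Convert percentages to proportions (divide by 100).
Σpᵢ² = 0.02² + 0.02² + 0.37² + 0.02² + 0.36² + 0.13² + 0.02² + 0.02² + 0.04² = 0.0004 + 0.0004 + 0.1369 + 0.0004 + 0.1296 + 0.0169 + 0.0004 + 0.0004 + 0.0016 = 0.2870
B = 1 / 0.2870 = 3.4843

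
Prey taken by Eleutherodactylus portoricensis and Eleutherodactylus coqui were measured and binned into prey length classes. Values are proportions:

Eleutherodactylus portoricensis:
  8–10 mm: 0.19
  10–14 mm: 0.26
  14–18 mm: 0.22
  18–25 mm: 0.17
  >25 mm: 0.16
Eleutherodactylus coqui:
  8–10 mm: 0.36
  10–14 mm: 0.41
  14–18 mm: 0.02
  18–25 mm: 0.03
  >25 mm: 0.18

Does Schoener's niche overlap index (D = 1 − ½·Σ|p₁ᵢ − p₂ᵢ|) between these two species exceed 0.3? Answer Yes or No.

Σ|p₁ᵢ − p₂ᵢ| = 0.17 + 0.15 + 0.20 + 0.14 + 0.02 = 0.68
D = 1 − ½ × 0.68 = 1 − 0.340 = 0.6600
D = 0.6600 > 0.3 → Yes.

Yes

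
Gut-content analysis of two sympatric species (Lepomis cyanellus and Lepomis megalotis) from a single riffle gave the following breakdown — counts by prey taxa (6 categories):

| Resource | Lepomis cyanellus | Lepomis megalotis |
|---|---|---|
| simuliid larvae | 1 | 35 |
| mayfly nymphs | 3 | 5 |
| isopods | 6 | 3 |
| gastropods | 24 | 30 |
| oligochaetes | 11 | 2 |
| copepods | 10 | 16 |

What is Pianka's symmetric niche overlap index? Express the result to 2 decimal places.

Proportions for Lepomis cyanellus (n=55): 1/55=0.0182, 3/55=0.0545, 6/55=0.1091, 24/55=0.4364, 11/55=0.2000, 10/55=0.1818
Proportions for Lepomis megalotis (n=91): 35/91=0.3846, 5/91=0.0549, 3/91=0.0330, 30/91=0.3297, 2/91=0.0220, 16/91=0.1758
Σ p₁ᵢp₂ᵢ = 0.007000 + 0.002992 + 0.003600 + 0.143881 + 0.004400 + 0.031960 = 0.193833
Σp_1ᵢ² = 0.0182² + 0.0545² + 0.1091² + 0.4364² + 0.2000² + 0.1818² = 0.000331 + 0.002970 + 0.011903 + 0.190445 + 0.040000 + 0.033051 = 0.278700
Σp_2ᵢ² = 0.3846² + 0.0549² + 0.0330² + 0.3297² + 0.0220² + 0.1758² = 0.147917 + 0.003014 + 0.001089 + 0.108702 + 0.000484 + 0.030906 = 0.292112
O = 0.193833 / √(0.278700 × 0.292112) = 0.193833 / 0.2853272 = 0.6793

0.68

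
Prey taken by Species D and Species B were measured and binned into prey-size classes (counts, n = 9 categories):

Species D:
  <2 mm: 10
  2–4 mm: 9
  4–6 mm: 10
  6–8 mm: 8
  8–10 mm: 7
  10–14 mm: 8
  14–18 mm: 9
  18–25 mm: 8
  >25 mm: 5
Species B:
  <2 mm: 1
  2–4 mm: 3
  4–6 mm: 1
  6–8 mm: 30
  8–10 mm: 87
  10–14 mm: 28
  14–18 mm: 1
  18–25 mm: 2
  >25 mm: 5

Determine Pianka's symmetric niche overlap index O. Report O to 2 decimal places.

Proportions for Species D (n=74): 10/74=0.1351, 9/74=0.1216, 10/74=0.1351, 8/74=0.1081, 7/74=0.0946, 8/74=0.1081, 9/74=0.1216, 8/74=0.1081, 5/74=0.0676
Proportions for Species B (n=158): 1/158=0.0063, 3/158=0.0190, 1/158=0.0063, 30/158=0.1899, 87/158=0.5506, 28/158=0.1772, 1/158=0.0063, 2/158=0.0127, 5/158=0.0316
Σ p₁ᵢp₂ᵢ = 0.000851 + 0.002310 + 0.000851 + 0.020528 + 0.052087 + 0.019155 + 0.000766 + 0.001373 + 0.002136 = 0.100057
Σp_1ᵢ² = 0.1351² + 0.1216² + 0.1351² + 0.1081² + 0.0946² + 0.1081² + 0.1216² + 0.1081² + 0.0676² = 0.018252 + 0.014787 + 0.018252 + 0.011686 + 0.008949 + 0.011686 + 0.014787 + 0.011686 + 0.004570 = 0.114655
Σp_2ᵢ² = 0.0063² + 0.0190² + 0.0063² + 0.1899² + 0.5506² + 0.1772² + 0.0063² + 0.0127² + 0.0316² = 0.000040 + 0.000361 + 0.000040 + 0.036062 + 0.303160 + 0.031400 + 0.000040 + 0.000161 + 0.000999 = 0.372263
O = 0.100057 / √(0.114655 × 0.372263) = 0.100057 / 0.2065958 = 0.4843

0.48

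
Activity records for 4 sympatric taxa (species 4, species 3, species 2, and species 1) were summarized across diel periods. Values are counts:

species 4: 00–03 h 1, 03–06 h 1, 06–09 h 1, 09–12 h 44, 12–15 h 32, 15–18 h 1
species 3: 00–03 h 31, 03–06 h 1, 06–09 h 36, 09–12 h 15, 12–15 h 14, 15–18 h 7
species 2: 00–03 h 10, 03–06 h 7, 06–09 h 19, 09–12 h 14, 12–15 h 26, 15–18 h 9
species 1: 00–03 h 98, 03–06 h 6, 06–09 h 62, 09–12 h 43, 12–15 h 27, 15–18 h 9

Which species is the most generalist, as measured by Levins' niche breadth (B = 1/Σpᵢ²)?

Proportions for species 4 (n=80): 1/80=0.0125, 1/80=0.0125, 1/80=0.0125, 44/80=0.5500, 32/80=0.4000, 1/80=0.0125
Proportions for species 3 (n=104): 31/104=0.2981, 1/104=0.0096, 36/104=0.3462, 15/104=0.1442, 14/104=0.1346, 7/104=0.0673
Proportions for species 2 (n=85): 10/85=0.1176, 7/85=0.0824, 19/85=0.2235, 14/85=0.1647, 26/85=0.3059, 9/85=0.1059
Proportions for species 1 (n=245): 98/245=0.4000, 6/245=0.0245, 62/245=0.2531, 43/245=0.1755, 27/245=0.1102, 9/245=0.0367
Σp_4ᵢ² = 0.0125² + 0.0125² + 0.0125² + 0.5500² + 0.4000² + 0.0125² = 0.000156 + 0.000156 + 0.000156 + 0.302500 + 0.160000 + 0.000156 = 0.463124
B_4 = 1 / 0.463124 = 2.1592
Σp_3ᵢ² = 0.2981² + 0.0096² + 0.3462² + 0.1442² + 0.1346² + 0.0673² = 0.088864 + 0.000092 + 0.119854 + 0.020794 + 0.018117 + 0.004529 = 0.252250
B_3 = 1 / 0.252250 = 3.9643
Σp_2ᵢ² = 0.1176² + 0.0824² + 0.2235² + 0.1647² + 0.3059² + 0.1059² = 0.013830 + 0.006790 + 0.049952 + 0.027126 + 0.093575 + 0.011215 = 0.202488
B_2 = 1 / 0.202488 = 4.9386
Σp_1ᵢ² = 0.4000² + 0.0245² + 0.2531² + 0.1755² + 0.1102² + 0.0367² = 0.160000 + 0.000600 + 0.064060 + 0.030800 + 0.012144 + 0.001347 = 0.268951
B_1 = 1 / 0.268951 = 3.7181
Highest B → broadest niche (most generalist): species 2 (B = 4.94).

species 2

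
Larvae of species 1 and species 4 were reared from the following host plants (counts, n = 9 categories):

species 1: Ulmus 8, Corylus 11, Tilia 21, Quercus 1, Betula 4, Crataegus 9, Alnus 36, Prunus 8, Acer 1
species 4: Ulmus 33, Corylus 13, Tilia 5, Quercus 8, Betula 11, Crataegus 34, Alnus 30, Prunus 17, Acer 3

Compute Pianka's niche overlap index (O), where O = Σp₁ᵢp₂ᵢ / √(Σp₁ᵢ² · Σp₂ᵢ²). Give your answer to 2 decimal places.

0.74

Proportions for species 1 (n=99): 8/99=0.0808, 11/99=0.1111, 21/99=0.2121, 1/99=0.0101, 4/99=0.0404, 9/99=0.0909, 36/99=0.3636, 8/99=0.0808, 1/99=0.0101
Proportions for species 4 (n=154): 33/154=0.2143, 13/154=0.0844, 5/154=0.0325, 8/154=0.0519, 11/154=0.0714, 34/154=0.2208, 30/154=0.1948, 17/154=0.1104, 3/154=0.0195
Σ p₁ᵢp₂ᵢ = 0.017315 + 0.009377 + 0.006893 + 0.000524 + 0.002885 + 0.020071 + 0.070829 + 0.008920 + 0.000197 = 0.137011
Σp_1ᵢ² = 0.0808² + 0.1111² + 0.2121² + 0.0101² + 0.0404² + 0.0909² + 0.3636² + 0.0808² + 0.0101² = 0.006529 + 0.012343 + 0.044986 + 0.000102 + 0.001632 + 0.008263 + 0.132205 + 0.006529 + 0.000102 = 0.212691
Σp_2ᵢ² = 0.2143² + 0.0844² + 0.0325² + 0.0519² + 0.0714² + 0.2208² + 0.1948² + 0.1104² + 0.0195² = 0.045924 + 0.007123 + 0.001056 + 0.002694 + 0.005098 + 0.048753 + 0.037947 + 0.012188 + 0.000380 = 0.161163
O = 0.137011 / √(0.212691 × 0.161163) = 0.137011 / 0.1851430 = 0.7400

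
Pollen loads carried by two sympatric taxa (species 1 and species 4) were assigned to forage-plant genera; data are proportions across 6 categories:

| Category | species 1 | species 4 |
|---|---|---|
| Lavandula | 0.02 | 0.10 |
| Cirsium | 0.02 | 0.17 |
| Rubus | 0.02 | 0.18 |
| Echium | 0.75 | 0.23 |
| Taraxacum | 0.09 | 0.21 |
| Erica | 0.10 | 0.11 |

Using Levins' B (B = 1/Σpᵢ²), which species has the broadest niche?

species 4

Σp_1ᵢ² = 0.02² + 0.02² + 0.02² + 0.75² + 0.09² + 0.10² = 0.0004 + 0.0004 + 0.0004 + 0.5625 + 0.0081 + 0.0100 = 0.5818
B_1 = 1 / 0.5818 = 1.7188
Σp_4ᵢ² = 0.10² + 0.17² + 0.18² + 0.23² + 0.21² + 0.11² = 0.0100 + 0.0289 + 0.0324 + 0.0529 + 0.0441 + 0.0121 = 0.1804
B_4 = 1 / 0.1804 = 5.5432
Highest B → broadest niche (most generalist): species 4 (B = 5.54).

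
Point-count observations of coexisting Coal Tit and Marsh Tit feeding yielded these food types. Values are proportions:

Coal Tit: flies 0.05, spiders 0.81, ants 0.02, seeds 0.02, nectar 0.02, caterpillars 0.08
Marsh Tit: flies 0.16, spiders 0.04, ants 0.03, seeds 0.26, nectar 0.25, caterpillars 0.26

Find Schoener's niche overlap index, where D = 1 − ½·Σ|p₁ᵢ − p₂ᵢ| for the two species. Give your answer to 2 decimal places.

Σ|p₁ᵢ − p₂ᵢ| = 0.11 + 0.77 + 0.01 + 0.24 + 0.23 + 0.18 = 1.54
D = 1 − ½ × 1.54 = 1 − 0.770 = 0.2300

0.23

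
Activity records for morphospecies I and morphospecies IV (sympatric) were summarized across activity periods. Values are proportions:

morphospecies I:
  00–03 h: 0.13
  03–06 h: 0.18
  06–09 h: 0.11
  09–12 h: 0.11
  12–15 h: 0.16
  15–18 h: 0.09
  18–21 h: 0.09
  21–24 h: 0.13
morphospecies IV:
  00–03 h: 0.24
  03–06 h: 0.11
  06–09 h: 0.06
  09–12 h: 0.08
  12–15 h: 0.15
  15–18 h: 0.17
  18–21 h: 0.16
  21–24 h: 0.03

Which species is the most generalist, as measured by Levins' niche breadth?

Σp_Iᵢ² = 0.13² + 0.18² + 0.11² + 0.11² + 0.16² + 0.09² + 0.09² + 0.13² = 0.0169 + 0.0324 + 0.0121 + 0.0121 + 0.0256 + 0.0081 + 0.0081 + 0.0169 = 0.1322
B_I = 1 / 0.1322 = 7.5643
Σp_IVᵢ² = 0.24² + 0.11² + 0.06² + 0.08² + 0.15² + 0.17² + 0.16² + 0.03² = 0.0576 + 0.0121 + 0.0036 + 0.0064 + 0.0225 + 0.0289 + 0.0256 + 0.0009 = 0.1576
B_IV = 1 / 0.1576 = 6.3452
Highest B → broadest niche (most generalist): morphospecies I (B = 7.56).

morphospecies I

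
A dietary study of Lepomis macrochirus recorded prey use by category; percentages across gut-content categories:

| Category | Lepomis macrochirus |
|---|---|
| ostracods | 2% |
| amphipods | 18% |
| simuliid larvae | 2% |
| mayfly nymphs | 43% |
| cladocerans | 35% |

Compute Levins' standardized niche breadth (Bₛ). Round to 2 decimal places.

0.48

Convert percentages to proportions (divide by 100).
Σpᵢ² = 0.02² + 0.18² + 0.02² + 0.43² + 0.35² = 0.0004 + 0.0324 + 0.0004 + 0.1849 + 0.1225 = 0.3406
B = 1 / 0.3406 = 2.9360
Bₛ = (B − 1)/(n − 1) = (2.9360 − 1)/(5 − 1) = 1.9360/4 = 0.4840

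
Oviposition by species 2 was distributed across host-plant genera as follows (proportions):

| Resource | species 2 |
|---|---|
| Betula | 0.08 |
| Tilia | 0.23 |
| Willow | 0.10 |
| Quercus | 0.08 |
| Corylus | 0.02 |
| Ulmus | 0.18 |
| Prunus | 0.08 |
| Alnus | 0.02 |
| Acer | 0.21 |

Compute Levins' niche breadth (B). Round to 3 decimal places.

6.274

Σpᵢ² = 0.08² + 0.23² + 0.10² + 0.08² + 0.02² + 0.18² + 0.08² + 0.02² + 0.21² = 0.0064 + 0.0529 + 0.0100 + 0.0064 + 0.0004 + 0.0324 + 0.0064 + 0.0004 + 0.0441 = 0.1594
B = 1 / 0.1594 = 6.27353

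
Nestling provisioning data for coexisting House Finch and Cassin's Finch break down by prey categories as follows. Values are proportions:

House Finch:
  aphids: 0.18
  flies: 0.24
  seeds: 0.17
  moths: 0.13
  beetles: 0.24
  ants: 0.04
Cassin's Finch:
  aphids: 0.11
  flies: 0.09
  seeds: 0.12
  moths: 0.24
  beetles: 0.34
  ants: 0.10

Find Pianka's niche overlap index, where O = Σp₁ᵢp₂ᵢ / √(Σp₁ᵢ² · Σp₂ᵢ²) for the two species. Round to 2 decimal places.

Σ p₁ᵢp₂ᵢ = 0.0198 + 0.0216 + 0.0204 + 0.0312 + 0.0816 + 0.0040 = 0.1786
Σp_1ᵢ² = 0.18² + 0.24² + 0.17² + 0.13² + 0.24² + 0.04² = 0.0324 + 0.0576 + 0.0289 + 0.0169 + 0.0576 + 0.0016 = 0.1950
Σp_2ᵢ² = 0.11² + 0.09² + 0.12² + 0.24² + 0.34² + 0.10² = 0.0121 + 0.0081 + 0.0144 + 0.0576 + 0.1156 + 0.0100 = 0.2178
O = 0.1786 / √(0.1950 × 0.2178) = 0.1786 / 0.20608 = 0.8667

0.87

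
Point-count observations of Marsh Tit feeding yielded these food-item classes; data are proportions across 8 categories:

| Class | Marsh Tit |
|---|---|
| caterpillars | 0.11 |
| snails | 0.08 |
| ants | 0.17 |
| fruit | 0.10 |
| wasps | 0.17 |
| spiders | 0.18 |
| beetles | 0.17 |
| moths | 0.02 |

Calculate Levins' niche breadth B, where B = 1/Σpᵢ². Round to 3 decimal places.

Σpᵢ² = 0.11² + 0.08² + 0.17² + 0.10² + 0.17² + 0.18² + 0.17² + 0.02² = 0.0121 + 0.0064 + 0.0289 + 0.0100 + 0.0289 + 0.0324 + 0.0289 + 0.0004 = 0.1480
B = 1 / 0.1480 = 6.75676

6.757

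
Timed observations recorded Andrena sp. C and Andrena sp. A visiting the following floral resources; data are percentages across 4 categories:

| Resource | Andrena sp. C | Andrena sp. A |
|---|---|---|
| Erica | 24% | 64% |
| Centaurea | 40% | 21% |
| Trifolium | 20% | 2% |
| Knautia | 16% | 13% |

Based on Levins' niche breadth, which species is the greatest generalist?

Andrena sp. C

Convert percentages to proportions (divide by 100).
Σp_Cᵢ² = 0.24² + 0.40² + 0.20² + 0.16² = 0.0576 + 0.1600 + 0.0400 + 0.0256 = 0.2832
B_C = 1 / 0.2832 = 3.5311
Σp_Aᵢ² = 0.64² + 0.21² + 0.02² + 0.13² = 0.4096 + 0.0441 + 0.0004 + 0.0169 = 0.4710
B_A = 1 / 0.4710 = 2.1231
Highest B → broadest niche (most generalist): Andrena sp. C (B = 3.53).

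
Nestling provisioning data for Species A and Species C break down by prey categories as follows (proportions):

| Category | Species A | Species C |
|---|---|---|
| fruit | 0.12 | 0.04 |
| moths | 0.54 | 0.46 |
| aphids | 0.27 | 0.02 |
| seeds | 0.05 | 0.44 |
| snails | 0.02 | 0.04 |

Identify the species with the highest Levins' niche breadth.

Σp_Aᵢ² = 0.12² + 0.54² + 0.27² + 0.05² + 0.02² = 0.0144 + 0.2916 + 0.0729 + 0.0025 + 0.0004 = 0.3818
B_A = 1 / 0.3818 = 2.6192
Σp_Cᵢ² = 0.04² + 0.46² + 0.02² + 0.44² + 0.04² = 0.0016 + 0.2116 + 0.0004 + 0.1936 + 0.0016 = 0.4088
B_C = 1 / 0.4088 = 2.4462
Highest B → broadest niche (most generalist): Species A (B = 2.62).

Species A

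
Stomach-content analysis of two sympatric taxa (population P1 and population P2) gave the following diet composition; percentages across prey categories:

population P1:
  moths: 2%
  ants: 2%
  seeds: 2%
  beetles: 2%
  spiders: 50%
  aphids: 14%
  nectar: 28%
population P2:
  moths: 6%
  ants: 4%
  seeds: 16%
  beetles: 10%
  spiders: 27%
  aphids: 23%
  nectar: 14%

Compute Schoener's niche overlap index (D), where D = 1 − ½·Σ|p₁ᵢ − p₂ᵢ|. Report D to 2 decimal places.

0.63

Convert percentages to proportions (divide by 100).
Σ|p₁ᵢ − p₂ᵢ| = 0.04 + 0.02 + 0.14 + 0.08 + 0.23 + 0.09 + 0.14 = 0.74
D = 1 − ½ × 0.74 = 1 − 0.370 = 0.6300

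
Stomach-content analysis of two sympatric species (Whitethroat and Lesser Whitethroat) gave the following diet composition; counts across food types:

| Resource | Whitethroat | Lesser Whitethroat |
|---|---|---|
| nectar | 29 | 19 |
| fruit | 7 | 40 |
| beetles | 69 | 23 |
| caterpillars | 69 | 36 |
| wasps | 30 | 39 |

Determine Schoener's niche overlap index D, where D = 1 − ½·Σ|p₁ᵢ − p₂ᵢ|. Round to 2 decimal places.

Proportions for Whitethroat (n=204): 29/204=0.1422, 7/204=0.0343, 69/204=0.3382, 69/204=0.3382, 30/204=0.1471
Proportions for Lesser Whitethroat (n=157): 19/157=0.1210, 40/157=0.2548, 23/157=0.1465, 36/157=0.2293, 39/157=0.2484
Σ|p₁ᵢ − p₂ᵢ| = 0.0212 + 0.2205 + 0.1917 + 0.1089 + 0.1013 = 0.6436
D = 1 − ½ × 0.6436 = 1 − 0.32180 = 0.67820

0.68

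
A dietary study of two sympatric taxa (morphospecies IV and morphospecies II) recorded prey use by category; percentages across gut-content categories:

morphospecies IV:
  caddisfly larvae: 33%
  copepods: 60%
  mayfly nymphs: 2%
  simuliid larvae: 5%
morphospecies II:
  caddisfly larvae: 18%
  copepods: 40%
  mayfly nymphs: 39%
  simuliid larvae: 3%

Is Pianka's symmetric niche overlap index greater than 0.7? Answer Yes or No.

Yes

Convert percentages to proportions (divide by 100).
Σ p₁ᵢp₂ᵢ = 0.0594 + 0.2400 + 0.0078 + 0.0015 = 0.3087
Σp_1ᵢ² = 0.33² + 0.60² + 0.02² + 0.05² = 0.1089 + 0.3600 + 0.0004 + 0.0025 = 0.4718
Σp_2ᵢ² = 0.18² + 0.40² + 0.39² + 0.03² = 0.0324 + 0.1600 + 0.1521 + 0.0009 = 0.3454
O = 0.3087 / √(0.4718 × 0.3454) = 0.3087 / 0.40368 = 0.7647
O = 0.7647 > 0.7 → Yes.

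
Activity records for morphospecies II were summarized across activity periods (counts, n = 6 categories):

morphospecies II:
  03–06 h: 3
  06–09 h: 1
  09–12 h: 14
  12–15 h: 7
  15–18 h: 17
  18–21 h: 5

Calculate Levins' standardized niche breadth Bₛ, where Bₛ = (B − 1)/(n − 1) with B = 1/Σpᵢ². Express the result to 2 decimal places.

Proportions for morphospecies II (n=47): 3/47=0.0638, 1/47=0.0213, 14/47=0.2979, 7/47=0.1489, 17/47=0.3617, 5/47=0.1064
Σpᵢ² = 0.0638² + 0.0213² + 0.2979² + 0.1489² + 0.3617² + 0.1064² = 0.004070 + 0.000454 + 0.088744 + 0.022171 + 0.130827 + 0.011321 = 0.257587
B = 1 / 0.257587 = 3.8822
Bₛ = (B − 1)/(n − 1) = (3.8822 − 1)/(6 − 1) = 2.8822/5 = 0.5764

0.58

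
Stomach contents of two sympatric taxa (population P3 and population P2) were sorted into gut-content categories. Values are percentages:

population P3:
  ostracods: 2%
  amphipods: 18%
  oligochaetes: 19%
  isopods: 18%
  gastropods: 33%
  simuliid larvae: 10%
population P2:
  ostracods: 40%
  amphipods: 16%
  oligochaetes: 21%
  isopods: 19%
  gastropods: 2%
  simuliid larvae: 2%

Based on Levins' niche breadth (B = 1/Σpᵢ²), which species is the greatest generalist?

Convert percentages to proportions (divide by 100).
Σp_P3ᵢ² = 0.02² + 0.18² + 0.19² + 0.18² + 0.33² + 0.10² = 0.0004 + 0.0324 + 0.0361 + 0.0324 + 0.1089 + 0.0100 = 0.2202
B_P3 = 1 / 0.2202 = 4.5413
Σp_P2ᵢ² = 0.40² + 0.16² + 0.21² + 0.19² + 0.02² + 0.02² = 0.1600 + 0.0256 + 0.0441 + 0.0361 + 0.0004 + 0.0004 = 0.2666
B_P2 = 1 / 0.2666 = 3.7509
Highest B → broadest niche (most generalist): population P3 (B = 4.54).

population P3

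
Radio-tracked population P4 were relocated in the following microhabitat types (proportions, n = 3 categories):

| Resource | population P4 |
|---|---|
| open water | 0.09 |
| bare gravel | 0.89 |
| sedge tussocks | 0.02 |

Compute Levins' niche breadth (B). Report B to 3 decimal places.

1.249

Σpᵢ² = 0.09² + 0.89² + 0.02² = 0.0081 + 0.7921 + 0.0004 = 0.8006
B = 1 / 0.8006 = 1.24906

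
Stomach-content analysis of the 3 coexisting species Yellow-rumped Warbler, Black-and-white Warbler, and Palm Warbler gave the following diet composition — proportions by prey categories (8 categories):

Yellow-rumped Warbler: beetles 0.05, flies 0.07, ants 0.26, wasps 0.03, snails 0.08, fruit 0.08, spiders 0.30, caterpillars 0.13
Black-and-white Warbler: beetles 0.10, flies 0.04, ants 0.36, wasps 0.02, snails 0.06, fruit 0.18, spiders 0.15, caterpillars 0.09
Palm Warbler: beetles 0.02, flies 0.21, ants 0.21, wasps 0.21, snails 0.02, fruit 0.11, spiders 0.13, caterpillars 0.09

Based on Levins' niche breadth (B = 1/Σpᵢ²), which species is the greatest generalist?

Σp_Yellᵢ² = 0.05² + 0.07² + 0.26² + 0.03² + 0.08² + 0.08² + 0.30² + 0.13² = 0.0025 + 0.0049 + 0.0676 + 0.0009 + 0.0064 + 0.0064 + 0.0900 + 0.0169 = 0.1956
B_Yell = 1 / 0.1956 = 5.1125
Σp_Blacᵢ² = 0.10² + 0.04² + 0.36² + 0.02² + 0.06² + 0.18² + 0.15² + 0.09² = 0.0100 + 0.0016 + 0.1296 + 0.0004 + 0.0036 + 0.0324 + 0.0225 + 0.0081 = 0.2082
B_Blac = 1 / 0.2082 = 4.8031
Σp_Palmᵢ² = 0.02² + 0.21² + 0.21² + 0.21² + 0.02² + 0.11² + 0.13² + 0.09² = 0.0004 + 0.0441 + 0.0441 + 0.0441 + 0.0004 + 0.0121 + 0.0169 + 0.0081 = 0.1702
B_Palm = 1 / 0.1702 = 5.8754
Highest B → broadest niche (most generalist): Palm Warbler (B = 5.88).

Palm Warbler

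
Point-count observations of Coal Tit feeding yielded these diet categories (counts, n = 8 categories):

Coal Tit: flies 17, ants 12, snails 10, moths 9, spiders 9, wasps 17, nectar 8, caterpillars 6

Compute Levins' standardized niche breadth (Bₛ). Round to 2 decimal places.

Proportions for Coal Tit (n=88): 17/88=0.1932, 12/88=0.1364, 10/88=0.1136, 9/88=0.1023, 9/88=0.1023, 17/88=0.1932, 8/88=0.0909, 6/88=0.0682
Σpᵢ² = 0.1932² + 0.1364² + 0.1136² + 0.1023² + 0.1023² + 0.1932² + 0.0909² + 0.0682² = 0.037326 + 0.018605 + 0.012905 + 0.010465 + 0.010465 + 0.037326 + 0.008263 + 0.004651 = 0.140006
B = 1 / 0.140006 = 7.1426
Bₛ = (B − 1)/(n − 1) = (7.1426 − 1)/(8 − 1) = 6.1426/7 = 0.8775

0.88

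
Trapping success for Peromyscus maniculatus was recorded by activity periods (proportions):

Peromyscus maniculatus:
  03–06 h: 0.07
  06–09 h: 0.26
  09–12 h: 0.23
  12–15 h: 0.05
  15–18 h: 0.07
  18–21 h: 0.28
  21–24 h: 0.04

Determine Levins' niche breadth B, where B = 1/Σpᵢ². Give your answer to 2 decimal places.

Σpᵢ² = 0.07² + 0.26² + 0.23² + 0.05² + 0.07² + 0.28² + 0.04² = 0.0049 + 0.0676 + 0.0529 + 0.0025 + 0.0049 + 0.0784 + 0.0016 = 0.2128
B = 1 / 0.2128 = 4.6992

4.70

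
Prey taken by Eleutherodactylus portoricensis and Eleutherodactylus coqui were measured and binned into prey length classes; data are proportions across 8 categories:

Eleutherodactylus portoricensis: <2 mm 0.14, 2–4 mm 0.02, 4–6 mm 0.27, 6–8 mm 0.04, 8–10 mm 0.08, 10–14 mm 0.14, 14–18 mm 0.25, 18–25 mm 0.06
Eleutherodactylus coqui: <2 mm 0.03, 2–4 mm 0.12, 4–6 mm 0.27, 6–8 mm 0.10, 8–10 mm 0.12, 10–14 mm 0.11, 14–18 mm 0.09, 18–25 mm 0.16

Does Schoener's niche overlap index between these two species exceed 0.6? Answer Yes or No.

Yes

Σ|p₁ᵢ − p₂ᵢ| = 0.11 + 0.10 + 0.00 + 0.06 + 0.04 + 0.03 + 0.16 + 0.10 = 0.60
D = 1 − ½ × 0.60 = 1 − 0.300 = 0.7000
D = 0.7000 > 0.6 → Yes.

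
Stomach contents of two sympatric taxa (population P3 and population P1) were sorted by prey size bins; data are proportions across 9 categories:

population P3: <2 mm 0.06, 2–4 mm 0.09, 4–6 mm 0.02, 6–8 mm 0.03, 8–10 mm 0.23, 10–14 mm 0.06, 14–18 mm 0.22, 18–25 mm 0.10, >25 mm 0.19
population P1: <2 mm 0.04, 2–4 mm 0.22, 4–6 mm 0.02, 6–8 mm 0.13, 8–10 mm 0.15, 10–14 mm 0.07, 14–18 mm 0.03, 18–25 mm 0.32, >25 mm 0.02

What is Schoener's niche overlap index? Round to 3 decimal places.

Σ|p₁ᵢ − p₂ᵢ| = 0.02 + 0.13 + 0.00 + 0.10 + 0.08 + 0.01 + 0.19 + 0.22 + 0.17 = 0.92
D = 1 − ½ × 0.92 = 1 − 0.460 = 0.54000

0.540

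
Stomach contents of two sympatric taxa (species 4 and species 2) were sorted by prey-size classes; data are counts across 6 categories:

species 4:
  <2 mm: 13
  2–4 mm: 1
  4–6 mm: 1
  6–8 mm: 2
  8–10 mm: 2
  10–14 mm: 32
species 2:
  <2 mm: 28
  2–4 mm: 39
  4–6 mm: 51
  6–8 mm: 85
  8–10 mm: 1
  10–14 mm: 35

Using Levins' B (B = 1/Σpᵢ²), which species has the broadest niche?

Proportions for species 4 (n=51): 13/51=0.2549, 1/51=0.0196, 1/51=0.0196, 2/51=0.0392, 2/51=0.0392, 32/51=0.6275
Proportions for species 2 (n=239): 28/239=0.1172, 39/239=0.1632, 51/239=0.2134, 85/239=0.3556, 1/239=0.0042, 35/239=0.1464
Σp_4ᵢ² = 0.2549² + 0.0196² + 0.0196² + 0.0392² + 0.0392² + 0.6275² = 0.064974 + 0.000384 + 0.000384 + 0.001537 + 0.001537 + 0.393756 = 0.462572
B_4 = 1 / 0.462572 = 2.1618
Σp_2ᵢ² = 0.1172² + 0.1632² + 0.2134² + 0.3556² + 0.0042² + 0.1464² = 0.013736 + 0.026634 + 0.045540 + 0.126451 + 0.000018 + 0.021433 = 0.233812
B_2 = 1 / 0.233812 = 4.2769
Highest B → broadest niche (most generalist): species 2 (B = 4.28).

species 2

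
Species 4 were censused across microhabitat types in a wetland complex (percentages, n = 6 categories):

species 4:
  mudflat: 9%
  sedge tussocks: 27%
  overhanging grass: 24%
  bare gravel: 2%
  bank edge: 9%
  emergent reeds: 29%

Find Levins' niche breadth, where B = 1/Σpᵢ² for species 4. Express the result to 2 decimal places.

Convert percentages to proportions (divide by 100).
Σpᵢ² = 0.09² + 0.27² + 0.24² + 0.02² + 0.09² + 0.29² = 0.0081 + 0.0729 + 0.0576 + 0.0004 + 0.0081 + 0.0841 = 0.2312
B = 1 / 0.2312 = 4.3253

4.33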